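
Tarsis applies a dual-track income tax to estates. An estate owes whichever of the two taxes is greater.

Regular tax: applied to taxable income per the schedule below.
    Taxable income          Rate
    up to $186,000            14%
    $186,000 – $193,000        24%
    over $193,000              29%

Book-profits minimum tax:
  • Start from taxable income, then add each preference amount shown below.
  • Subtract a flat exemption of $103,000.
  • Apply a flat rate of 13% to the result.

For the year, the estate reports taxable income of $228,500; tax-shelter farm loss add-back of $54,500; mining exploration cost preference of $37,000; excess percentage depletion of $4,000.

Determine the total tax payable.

$38,015

Regular tax:
  $186,000 × 14% = $26,040
  $7,000 × 24% = $1,680
  $35,500 × 29% = $10,295
  → $38,015

Book-profits minimum tax:
  Adjusted income: $228,500 + $54,500 + $37,000 + $4,000 = $324,000
  Less exemption $103,000 → base $221,000
  $221,000 × 13% = $28,730

$38,015 > $28,730, so the regular tax governs.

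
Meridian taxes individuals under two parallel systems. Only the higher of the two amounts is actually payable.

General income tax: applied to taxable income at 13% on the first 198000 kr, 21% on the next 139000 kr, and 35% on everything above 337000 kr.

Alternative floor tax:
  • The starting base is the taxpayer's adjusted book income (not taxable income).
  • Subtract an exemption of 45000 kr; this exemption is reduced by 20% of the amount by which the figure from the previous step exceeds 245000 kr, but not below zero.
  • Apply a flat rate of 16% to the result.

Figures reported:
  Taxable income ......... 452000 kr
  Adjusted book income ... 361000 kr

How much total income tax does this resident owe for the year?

Alternative floor tax:
  Base (adjusted book income): 361000 kr
  Exemption: 45000 kr − 20% × (361000 kr − 245000 kr) = 45000 kr − 23200 kr = 21800 kr
  Base: 361000 kr − 21800 kr = 339200 kr
  339200 kr × 16% = 54272 kr

General income tax:
  198000 kr × 13% = 25740 kr
  139000 kr × 21% = 29190 kr
  115000 kr × 35% = 40250 kr
  → 95180 kr

95180 kr > 54272 kr, so the general income tax governs.

95180 kr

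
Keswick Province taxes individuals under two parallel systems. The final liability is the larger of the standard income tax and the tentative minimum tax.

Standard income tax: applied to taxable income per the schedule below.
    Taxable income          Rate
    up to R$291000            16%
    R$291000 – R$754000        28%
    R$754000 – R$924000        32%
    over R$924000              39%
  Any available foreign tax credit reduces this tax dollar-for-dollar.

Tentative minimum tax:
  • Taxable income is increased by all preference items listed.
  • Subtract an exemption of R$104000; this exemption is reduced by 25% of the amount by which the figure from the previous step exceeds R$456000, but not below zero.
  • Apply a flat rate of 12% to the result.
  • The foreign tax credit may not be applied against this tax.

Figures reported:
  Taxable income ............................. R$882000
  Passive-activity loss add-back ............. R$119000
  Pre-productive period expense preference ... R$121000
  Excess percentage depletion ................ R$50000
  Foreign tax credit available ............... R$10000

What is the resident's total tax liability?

R$207160

Standard income tax:
  R$291000 × 16% = R$46560
  R$463000 × 28% = R$129640
  R$128000 × 32% = R$40960
  → R$217160
  Less foreign tax credit R$10000 → R$207160

Tentative minimum tax:
  Adjusted income: R$882000 + R$119000 + R$121000 + R$50000 = R$1172000
  Exemption: 25% × (R$1172000 − R$456000) = R$179000 ≥ R$104000, so the exemption is fully phased out
  Base: R$1172000 − R$0 = R$1172000
  R$1172000 × 12% = R$140640

R$207160 > R$140640, so the standard income tax governs.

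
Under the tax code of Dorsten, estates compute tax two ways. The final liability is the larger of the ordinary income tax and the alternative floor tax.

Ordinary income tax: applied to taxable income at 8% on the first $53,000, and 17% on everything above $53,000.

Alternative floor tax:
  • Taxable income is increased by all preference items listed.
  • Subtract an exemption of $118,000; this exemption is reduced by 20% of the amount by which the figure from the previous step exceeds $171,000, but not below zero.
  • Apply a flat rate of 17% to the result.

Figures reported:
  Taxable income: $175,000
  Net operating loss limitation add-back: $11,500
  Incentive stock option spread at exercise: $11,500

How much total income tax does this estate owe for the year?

Alternative floor tax:
  Adjusted income: $175,000 + $11,500 + $11,500 = $198,000
  Exemption: $118,000 − 20% × ($198,000 − $171,000) = $118,000 − $5,400 = $112,600
  Base: $198,000 − $112,600 = $85,400
  $85,400 × 17% = $14,518

Ordinary income tax:
  $53,000 × 8% = $4,240
  $122,000 × 17% = $20,740
  → $24,980

$24,980 > $14,518, so the ordinary income tax governs.

$24,980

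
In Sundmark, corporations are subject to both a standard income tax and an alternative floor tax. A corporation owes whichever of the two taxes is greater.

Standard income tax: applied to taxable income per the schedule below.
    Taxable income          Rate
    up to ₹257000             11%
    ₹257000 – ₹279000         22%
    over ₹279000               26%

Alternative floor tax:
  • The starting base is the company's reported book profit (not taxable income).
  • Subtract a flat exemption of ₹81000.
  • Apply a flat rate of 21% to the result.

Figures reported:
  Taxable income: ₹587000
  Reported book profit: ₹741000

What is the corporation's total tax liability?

₹138600

Alternative floor tax:
  Base (reported book profit): ₹741000
  Less exemption ₹81000 → base ₹660000
  ₹660000 × 21% = ₹138600

Standard income tax:
  ₹257000 × 11% = ₹28270
  ₹22000 × 22% = ₹4840
  ₹308000 × 26% = ₹80080
  → ₹113190

₹138600 > ₹113190, so the alternative floor tax is the binding amount.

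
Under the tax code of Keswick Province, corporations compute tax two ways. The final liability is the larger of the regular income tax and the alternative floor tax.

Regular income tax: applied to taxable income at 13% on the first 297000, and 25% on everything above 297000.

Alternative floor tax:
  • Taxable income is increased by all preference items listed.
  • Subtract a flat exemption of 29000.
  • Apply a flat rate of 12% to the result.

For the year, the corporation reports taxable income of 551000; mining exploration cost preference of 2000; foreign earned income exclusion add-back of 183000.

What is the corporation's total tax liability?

Alternative floor tax:
  Adjusted income: 551000 + 2000 + 183000 = 736000
  Less exemption 29000 → base 707000
  707000 × 12% = 84840

Regular income tax:
  297000 × 13% = 38610
  254000 × 25% = 63500
  → 102110

102110 > 84840, so the regular income tax governs.

102110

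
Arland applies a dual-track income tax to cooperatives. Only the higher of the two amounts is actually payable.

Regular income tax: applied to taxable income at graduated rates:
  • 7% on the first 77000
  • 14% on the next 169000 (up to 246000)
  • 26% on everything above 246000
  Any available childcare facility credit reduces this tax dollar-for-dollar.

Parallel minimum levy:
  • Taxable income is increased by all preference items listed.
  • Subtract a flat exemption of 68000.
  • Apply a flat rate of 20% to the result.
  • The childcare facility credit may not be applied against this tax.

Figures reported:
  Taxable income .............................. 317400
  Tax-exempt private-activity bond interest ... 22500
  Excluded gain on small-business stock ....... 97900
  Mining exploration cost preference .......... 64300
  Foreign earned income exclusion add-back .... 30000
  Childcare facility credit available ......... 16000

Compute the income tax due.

92820

Regular income tax:
  77000 × 7% = 5390
  169000 × 14% = 23660
  71400 × 26% = 18564
  → 47614
  Less childcare facility credit 16000 → 31614

Parallel minimum levy:
  Adjusted income: 317400 + 22500 + 97900 + 64300 + 30000 = 532100
  Less exemption 68000 → base 464100
  464100 × 20% = 92820

92820 > 31614, so the parallel minimum levy is the binding amount.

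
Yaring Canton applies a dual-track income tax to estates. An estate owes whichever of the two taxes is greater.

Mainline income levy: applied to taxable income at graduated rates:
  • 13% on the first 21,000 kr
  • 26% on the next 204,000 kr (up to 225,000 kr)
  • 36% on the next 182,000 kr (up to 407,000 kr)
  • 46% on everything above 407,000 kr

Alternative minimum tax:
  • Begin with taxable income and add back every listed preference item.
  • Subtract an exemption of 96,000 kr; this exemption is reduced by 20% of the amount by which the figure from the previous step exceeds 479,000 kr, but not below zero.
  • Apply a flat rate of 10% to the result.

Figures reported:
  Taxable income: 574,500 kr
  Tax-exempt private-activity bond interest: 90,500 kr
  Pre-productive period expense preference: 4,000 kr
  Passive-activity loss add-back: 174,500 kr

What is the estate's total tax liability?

Alternative minimum tax:
  Adjusted income: 574,500 kr + 90,500 kr + 4,000 kr + 174,500 kr = 843,500 kr
  Exemption: 96,000 kr − 20% × (843,500 kr − 479,000 kr) = 96,000 kr − 72,900 kr = 23,100 kr
  Base: 843,500 kr − 23,100 kr = 820,400 kr
  820,400 kr × 10% = 82,040 kr

Mainline income levy:
  21,000 kr × 13% = 2,730 kr
  204,000 kr × 26% = 53,040 kr
  182,000 kr × 36% = 65,520 kr
  167,500 kr × 46% = 77,050 kr
  → 198,340 kr

198,340 kr > 82,040 kr, so the mainline income levy governs.

198,340 kr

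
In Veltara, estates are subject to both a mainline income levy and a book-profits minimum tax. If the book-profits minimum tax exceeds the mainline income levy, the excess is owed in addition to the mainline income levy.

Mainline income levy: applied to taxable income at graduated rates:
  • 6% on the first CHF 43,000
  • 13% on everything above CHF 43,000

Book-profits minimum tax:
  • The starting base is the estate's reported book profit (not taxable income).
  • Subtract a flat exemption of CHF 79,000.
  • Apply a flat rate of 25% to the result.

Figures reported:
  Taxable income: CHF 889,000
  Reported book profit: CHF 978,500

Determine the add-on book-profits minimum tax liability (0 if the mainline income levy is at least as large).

CHF 112,315

Book-profits minimum tax:
  Base (reported book profit): CHF 978,500
  Less exemption CHF 79,000 → base CHF 899,500
  CHF 899,500 × 25% = CHF 224,875

Mainline income levy:
  CHF 43,000 × 6% = CHF 2,580
  CHF 846,000 × 13% = CHF 109,980
  → CHF 112,560

Excess of book-profits minimum tax over mainline income levy: CHF 224,875 − CHF 112,560 = CHF 112,315.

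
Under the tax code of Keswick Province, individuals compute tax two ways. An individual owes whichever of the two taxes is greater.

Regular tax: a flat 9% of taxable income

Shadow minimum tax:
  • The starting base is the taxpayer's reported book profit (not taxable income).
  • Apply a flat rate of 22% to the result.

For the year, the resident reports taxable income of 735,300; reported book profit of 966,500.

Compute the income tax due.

Regular tax:
  735,300 × 9% = 66,177

Shadow minimum tax:
  Base (reported book profit): 966,500
  966,500 × 22% = 212,630

212,630 > 66,177, so the shadow minimum tax is the binding amount.

212,630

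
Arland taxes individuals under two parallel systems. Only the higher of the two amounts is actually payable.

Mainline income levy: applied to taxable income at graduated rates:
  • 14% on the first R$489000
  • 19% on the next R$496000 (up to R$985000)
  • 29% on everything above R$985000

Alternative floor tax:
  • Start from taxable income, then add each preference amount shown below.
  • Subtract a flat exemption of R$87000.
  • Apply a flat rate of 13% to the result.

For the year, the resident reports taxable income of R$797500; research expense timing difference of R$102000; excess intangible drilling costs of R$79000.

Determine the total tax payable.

Mainline income levy:
  R$489000 × 14% = R$68460
  R$308500 × 19% = R$58615
  → R$127075

Alternative floor tax:
  Adjusted income: R$797500 + R$102000 + R$79000 = R$978500
  Less exemption R$87000 → base R$891500
  R$891500 × 13% = R$115895

R$127075 > R$115895, so the mainline income levy governs.

R$127075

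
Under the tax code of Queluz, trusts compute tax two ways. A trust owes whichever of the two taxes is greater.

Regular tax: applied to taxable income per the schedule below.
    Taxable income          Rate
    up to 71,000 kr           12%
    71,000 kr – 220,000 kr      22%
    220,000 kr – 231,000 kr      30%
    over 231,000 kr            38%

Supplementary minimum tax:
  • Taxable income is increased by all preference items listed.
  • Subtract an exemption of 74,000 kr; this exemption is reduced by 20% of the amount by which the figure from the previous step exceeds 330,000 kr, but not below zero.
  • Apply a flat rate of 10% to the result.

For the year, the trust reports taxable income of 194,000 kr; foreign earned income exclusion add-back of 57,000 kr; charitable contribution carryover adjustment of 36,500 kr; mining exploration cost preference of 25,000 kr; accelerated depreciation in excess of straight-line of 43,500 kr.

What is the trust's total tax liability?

35,580 kr

Supplementary minimum tax:
  Adjusted income: 194,000 kr + 57,000 kr + 36,500 kr + 25,000 kr + 43,500 kr = 356,000 kr
  Exemption: 74,000 kr − 20% × (356,000 kr − 330,000 kr) = 74,000 kr − 5,200 kr = 68,800 kr
  Base: 356,000 kr − 68,800 kr = 287,200 kr
  287,200 kr × 10% = 28,720 kr

Regular tax:
  71,000 kr × 12% = 8,520 kr
  123,000 kr × 22% = 27,060 kr
  → 35,580 kr

35,580 kr > 28,720 kr, so the regular tax governs.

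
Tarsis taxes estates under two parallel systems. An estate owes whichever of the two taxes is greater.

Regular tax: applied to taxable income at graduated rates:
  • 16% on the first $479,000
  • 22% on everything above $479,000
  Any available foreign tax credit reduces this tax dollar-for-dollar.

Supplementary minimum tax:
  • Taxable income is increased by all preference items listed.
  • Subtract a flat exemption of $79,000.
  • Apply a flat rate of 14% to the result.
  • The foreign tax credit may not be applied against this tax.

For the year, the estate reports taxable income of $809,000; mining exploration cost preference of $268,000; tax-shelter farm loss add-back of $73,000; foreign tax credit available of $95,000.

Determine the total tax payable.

Regular tax:
  $479,000 × 16% = $76,640
  $330,000 × 22% = $72,600
  → $149,240
  Less foreign tax credit $95,000 → $54,240

Supplementary minimum tax:
  Adjusted income: $809,000 + $268,000 + $73,000 = $1,150,000
  Less exemption $79,000 → base $1,071,000
  $1,071,000 × 14% = $149,940

$149,940 > $54,240, so the supplementary minimum tax is the binding amount.

$149,940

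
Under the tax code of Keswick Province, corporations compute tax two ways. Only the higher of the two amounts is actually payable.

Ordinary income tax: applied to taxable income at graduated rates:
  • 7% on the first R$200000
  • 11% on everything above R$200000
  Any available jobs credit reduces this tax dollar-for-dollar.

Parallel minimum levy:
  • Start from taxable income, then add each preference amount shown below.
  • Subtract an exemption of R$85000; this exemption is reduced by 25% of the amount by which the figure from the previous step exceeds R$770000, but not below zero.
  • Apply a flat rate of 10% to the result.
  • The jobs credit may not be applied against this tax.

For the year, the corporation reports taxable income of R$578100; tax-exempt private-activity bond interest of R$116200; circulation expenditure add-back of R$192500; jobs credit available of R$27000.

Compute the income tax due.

Ordinary income tax:
  R$200000 × 7% = R$14000
  R$378100 × 11% = R$41591
  → R$55591
  Less jobs credit R$27000 → R$28591

Parallel minimum levy:
  Adjusted income: R$578100 + R$116200 + R$192500 = R$886800
  Exemption: R$85000 − 25% × (R$886800 − R$770000) = R$85000 − R$29200 = R$55800
  Base: R$886800 − R$55800 = R$831000
  R$831000 × 10% = R$83100

R$83100 > R$28591, so the parallel minimum levy is the binding amount.

R$83100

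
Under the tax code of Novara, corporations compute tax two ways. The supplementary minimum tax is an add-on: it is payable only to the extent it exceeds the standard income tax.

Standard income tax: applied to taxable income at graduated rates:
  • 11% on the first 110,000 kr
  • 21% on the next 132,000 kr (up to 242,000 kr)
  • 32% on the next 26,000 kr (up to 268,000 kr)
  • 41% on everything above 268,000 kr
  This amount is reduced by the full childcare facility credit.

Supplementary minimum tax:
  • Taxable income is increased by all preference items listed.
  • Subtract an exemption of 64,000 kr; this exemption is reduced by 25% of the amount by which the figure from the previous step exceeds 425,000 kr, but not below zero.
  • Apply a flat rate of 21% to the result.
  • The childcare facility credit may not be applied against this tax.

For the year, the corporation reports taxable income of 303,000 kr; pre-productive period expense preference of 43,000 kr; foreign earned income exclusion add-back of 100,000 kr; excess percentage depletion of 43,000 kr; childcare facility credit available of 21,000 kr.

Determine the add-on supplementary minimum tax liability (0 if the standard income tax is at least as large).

51,120 kr

Supplementary minimum tax:
  Adjusted income: 303,000 kr + 43,000 kr + 100,000 kr + 43,000 kr = 489,000 kr
  Exemption: 64,000 kr − 25% × (489,000 kr − 425,000 kr) = 64,000 kr − 16,000 kr = 48,000 kr
  Base: 489,000 kr − 48,000 kr = 441,000 kr
  441,000 kr × 21% = 92,610 kr

Standard income tax:
  110,000 kr × 11% = 12,100 kr
  132,000 kr × 21% = 27,720 kr
  26,000 kr × 32% = 8,320 kr
  35,000 kr × 41% = 14,350 kr
  → 62,490 kr
  Less childcare facility credit 21,000 kr → 41,490 kr

Excess of supplementary minimum tax over standard income tax: 92,610 kr − 41,490 kr = 51,120 kr.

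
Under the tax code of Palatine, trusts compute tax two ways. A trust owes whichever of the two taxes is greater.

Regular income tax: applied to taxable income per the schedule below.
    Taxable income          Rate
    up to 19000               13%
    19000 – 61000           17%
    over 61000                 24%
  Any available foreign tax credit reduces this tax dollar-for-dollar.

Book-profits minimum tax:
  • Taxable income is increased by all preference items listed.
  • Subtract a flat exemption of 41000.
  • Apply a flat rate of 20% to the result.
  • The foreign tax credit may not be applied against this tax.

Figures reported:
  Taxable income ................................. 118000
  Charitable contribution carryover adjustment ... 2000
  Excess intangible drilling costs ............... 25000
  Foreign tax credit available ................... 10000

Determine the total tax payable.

Regular income tax:
  19000 × 13% = 2470
  42000 × 17% = 7140
  57000 × 24% = 13680
  → 23290
  Less foreign tax credit 10000 → 13290

Book-profits minimum tax:
  Adjusted income: 118000 + 2000 + 25000 = 145000
  Less exemption 41000 → base 104000
  104000 × 20% = 20800

20800 > 13290, so the book-profits minimum tax is the binding amount.

20800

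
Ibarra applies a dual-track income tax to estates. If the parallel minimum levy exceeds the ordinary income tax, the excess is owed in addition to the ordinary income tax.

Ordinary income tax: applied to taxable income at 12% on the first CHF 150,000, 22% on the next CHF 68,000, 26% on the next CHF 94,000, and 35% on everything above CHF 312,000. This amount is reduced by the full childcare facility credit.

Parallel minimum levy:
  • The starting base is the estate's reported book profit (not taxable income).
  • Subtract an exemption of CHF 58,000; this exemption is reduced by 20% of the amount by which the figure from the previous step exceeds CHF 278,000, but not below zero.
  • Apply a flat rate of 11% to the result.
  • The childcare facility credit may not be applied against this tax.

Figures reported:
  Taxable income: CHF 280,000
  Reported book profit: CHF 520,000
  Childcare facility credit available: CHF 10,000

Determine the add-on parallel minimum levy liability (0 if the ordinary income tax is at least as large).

CHF 17,064

Ordinary income tax:
  CHF 150,000 × 12% = CHF 18,000
  CHF 68,000 × 22% = CHF 14,960
  CHF 62,000 × 26% = CHF 16,120
  → CHF 49,080
  Less childcare facility credit CHF 10,000 → CHF 39,080

Parallel minimum levy:
  Base (reported book profit): CHF 520,000
  Exemption: CHF 58,000 − 20% × (CHF 520,000 − CHF 278,000) = CHF 58,000 − CHF 48,400 = CHF 9,600
  Base: CHF 520,000 − CHF 9,600 = CHF 510,400
  CHF 510,400 × 11% = CHF 56,144

Excess of parallel minimum levy over ordinary income tax: CHF 56,144 − CHF 39,080 = CHF 17,064.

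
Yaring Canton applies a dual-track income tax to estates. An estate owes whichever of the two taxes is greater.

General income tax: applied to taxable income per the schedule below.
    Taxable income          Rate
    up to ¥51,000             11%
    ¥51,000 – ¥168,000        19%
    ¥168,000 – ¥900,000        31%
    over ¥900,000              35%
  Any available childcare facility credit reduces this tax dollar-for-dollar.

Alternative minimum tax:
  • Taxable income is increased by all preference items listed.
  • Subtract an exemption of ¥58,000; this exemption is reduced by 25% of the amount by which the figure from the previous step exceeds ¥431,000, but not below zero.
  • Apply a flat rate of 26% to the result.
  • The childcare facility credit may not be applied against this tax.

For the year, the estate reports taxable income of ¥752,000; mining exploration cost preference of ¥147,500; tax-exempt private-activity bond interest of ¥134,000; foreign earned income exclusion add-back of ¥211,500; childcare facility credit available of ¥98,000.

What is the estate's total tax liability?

¥323,700

Alternative minimum tax:
  Adjusted income: ¥752,000 + ¥147,500 + ¥134,000 + ¥211,500 = ¥1,245,000
  Exemption: 25% × (¥1,245,000 − ¥431,000) = ¥203,500 ≥ ¥58,000, so the exemption is fully phased out
  Base: ¥1,245,000 − ¥0 = ¥1,245,000
  ¥1,245,000 × 26% = ¥323,700

General income tax:
  ¥51,000 × 11% = ¥5,610
  ¥117,000 × 19% = ¥22,230
  ¥584,000 × 31% = ¥181,040
  → ¥208,880
  Less childcare facility credit ¥98,000 → ¥110,880

¥323,700 > ¥110,880, so the alternative minimum tax is the binding amount.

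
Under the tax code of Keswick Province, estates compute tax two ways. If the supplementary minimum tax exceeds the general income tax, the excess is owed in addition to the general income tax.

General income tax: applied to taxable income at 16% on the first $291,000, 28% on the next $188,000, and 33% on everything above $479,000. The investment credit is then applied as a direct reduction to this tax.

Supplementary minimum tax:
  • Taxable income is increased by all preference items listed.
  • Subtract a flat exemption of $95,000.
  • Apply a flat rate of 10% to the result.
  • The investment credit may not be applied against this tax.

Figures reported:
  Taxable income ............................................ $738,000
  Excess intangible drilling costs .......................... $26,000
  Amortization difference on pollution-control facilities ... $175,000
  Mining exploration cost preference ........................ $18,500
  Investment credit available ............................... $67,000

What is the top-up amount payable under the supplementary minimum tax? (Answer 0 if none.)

General income tax:
  $291,000 × 16% = $46,560
  $188,000 × 28% = $52,640
  $259,000 × 33% = $85,470
  → $184,670
  Less investment credit $67,000 → $117,670

Supplementary minimum tax:
  Adjusted income: $738,000 + $26,000 + $175,000 + $18,500 = $957,500
  Less exemption $95,000 → base $862,500
  $862,500 × 10% = $86,250

$86,250 ≤ $117,670, so no add-on is due.

$0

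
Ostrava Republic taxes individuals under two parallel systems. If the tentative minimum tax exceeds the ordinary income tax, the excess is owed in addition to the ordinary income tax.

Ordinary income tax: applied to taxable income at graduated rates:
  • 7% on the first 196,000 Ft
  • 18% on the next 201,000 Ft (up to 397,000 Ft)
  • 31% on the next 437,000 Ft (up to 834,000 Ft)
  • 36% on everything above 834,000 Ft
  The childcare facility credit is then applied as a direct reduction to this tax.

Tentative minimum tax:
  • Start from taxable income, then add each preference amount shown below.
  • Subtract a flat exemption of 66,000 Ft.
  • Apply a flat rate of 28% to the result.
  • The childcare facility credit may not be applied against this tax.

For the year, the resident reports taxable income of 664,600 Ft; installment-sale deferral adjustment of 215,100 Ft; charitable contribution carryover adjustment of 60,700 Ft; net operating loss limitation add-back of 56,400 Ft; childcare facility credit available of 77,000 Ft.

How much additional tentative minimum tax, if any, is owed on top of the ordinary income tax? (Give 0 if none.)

204,768 Ft

Ordinary income tax:
  196,000 Ft × 7% = 13,720 Ft
  201,000 Ft × 18% = 36,180 Ft
  267,600 Ft × 31% = 82,956 Ft
  → 132,856 Ft
  Less childcare facility credit 77,000 Ft → 55,856 Ft

Tentative minimum tax:
  Adjusted income: 664,600 Ft + 215,100 Ft + 60,700 Ft + 56,400 Ft = 996,800 Ft
  Less exemption 66,000 Ft → base 930,800 Ft
  930,800 Ft × 28% = 260,624 Ft

Excess of tentative minimum tax over ordinary income tax: 260,624 Ft − 55,856 Ft = 204,768 Ft.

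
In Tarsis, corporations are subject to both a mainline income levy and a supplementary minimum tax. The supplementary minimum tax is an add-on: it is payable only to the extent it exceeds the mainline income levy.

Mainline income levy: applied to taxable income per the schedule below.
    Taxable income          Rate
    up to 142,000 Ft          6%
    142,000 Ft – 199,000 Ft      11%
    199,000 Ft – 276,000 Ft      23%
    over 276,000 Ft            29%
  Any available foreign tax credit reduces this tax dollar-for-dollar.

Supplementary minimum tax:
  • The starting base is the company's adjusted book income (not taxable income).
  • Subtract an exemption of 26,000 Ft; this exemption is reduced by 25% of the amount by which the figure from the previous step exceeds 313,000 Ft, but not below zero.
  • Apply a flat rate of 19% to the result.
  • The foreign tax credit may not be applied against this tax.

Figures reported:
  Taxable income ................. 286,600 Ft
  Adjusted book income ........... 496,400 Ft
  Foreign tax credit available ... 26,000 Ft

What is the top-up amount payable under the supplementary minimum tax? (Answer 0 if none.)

Supplementary minimum tax:
  Base (adjusted book income): 496,400 Ft
  Exemption: 25% × (496,400 Ft − 313,000 Ft) = 45,850 Ft ≥ 26,000 Ft, so the exemption is fully phased out
  Base: 496,400 Ft − 0 Ft = 496,400 Ft
  496,400 Ft × 19% = 94,316 Ft

Mainline income levy:
  142,000 Ft × 6% = 8,520 Ft
  57,000 Ft × 11% = 6,270 Ft
  77,000 Ft × 23% = 17,710 Ft
  10,600 Ft × 29% = 3,074 Ft
  → 35,574 Ft
  Less foreign tax credit 26,000 Ft → 9,574 Ft

Excess of supplementary minimum tax over mainline income levy: 94,316 Ft − 9,574 Ft = 84,742 Ft.

84,742 Ft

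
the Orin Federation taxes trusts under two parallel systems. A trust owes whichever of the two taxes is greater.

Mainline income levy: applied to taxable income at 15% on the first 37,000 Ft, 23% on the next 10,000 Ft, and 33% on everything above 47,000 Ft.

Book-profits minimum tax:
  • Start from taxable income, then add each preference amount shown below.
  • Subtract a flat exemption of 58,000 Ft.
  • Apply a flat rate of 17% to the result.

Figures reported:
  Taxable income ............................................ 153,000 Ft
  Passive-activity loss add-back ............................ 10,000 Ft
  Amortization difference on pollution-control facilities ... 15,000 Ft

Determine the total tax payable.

42,830 Ft

Book-profits minimum tax:
  Adjusted income: 153,000 Ft + 10,000 Ft + 15,000 Ft = 178,000 Ft
  Less exemption 58,000 Ft → base 120,000 Ft
  120,000 Ft × 17% = 20,400 Ft

Mainline income levy:
  37,000 Ft × 15% = 5,550 Ft
  10,000 Ft × 23% = 2,300 Ft
  106,000 Ft × 33% = 34,980 Ft
  → 42,830 Ft

42,830 Ft > 20,400 Ft, so the mainline income levy governs.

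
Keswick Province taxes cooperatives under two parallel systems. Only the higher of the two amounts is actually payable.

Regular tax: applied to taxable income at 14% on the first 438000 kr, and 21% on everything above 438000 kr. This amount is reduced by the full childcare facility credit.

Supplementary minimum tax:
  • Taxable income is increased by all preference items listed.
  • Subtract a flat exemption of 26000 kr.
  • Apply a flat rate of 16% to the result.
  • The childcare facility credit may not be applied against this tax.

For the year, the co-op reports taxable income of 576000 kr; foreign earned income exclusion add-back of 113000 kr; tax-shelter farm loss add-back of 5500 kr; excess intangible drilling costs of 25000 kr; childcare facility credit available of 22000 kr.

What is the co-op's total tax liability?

110960 kr

Supplementary minimum tax:
  Adjusted income: 576000 kr + 113000 kr + 5500 kr + 25000 kr = 719500 kr
  Less exemption 26000 kr → base 693500 kr
  693500 kr × 16% = 110960 kr

Regular tax:
  438000 kr × 14% = 61320 kr
  138000 kr × 21% = 28980 kr
  → 90300 kr
  Less childcare facility credit 22000 kr → 68300 kr

110960 kr > 68300 kr, so the supplementary minimum tax is the binding amount.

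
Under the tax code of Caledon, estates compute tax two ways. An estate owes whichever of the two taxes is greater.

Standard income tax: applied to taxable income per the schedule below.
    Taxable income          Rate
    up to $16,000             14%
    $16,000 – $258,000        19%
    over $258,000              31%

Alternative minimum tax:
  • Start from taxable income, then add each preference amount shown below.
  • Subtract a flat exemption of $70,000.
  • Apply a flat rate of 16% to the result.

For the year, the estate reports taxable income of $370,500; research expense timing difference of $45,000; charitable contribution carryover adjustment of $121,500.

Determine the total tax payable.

Alternative minimum tax:
  Adjusted income: $370,500 + $45,000 + $121,500 = $537,000
  Less exemption $70,000 → base $467,000
  $467,000 × 16% = $74,720

Standard income tax:
  $16,000 × 14% = $2,240
  $242,000 × 19% = $45,980
  $112,500 × 31% = $34,875
  → $83,095

$83,095 > $74,720, so the standard income tax governs.

$83,095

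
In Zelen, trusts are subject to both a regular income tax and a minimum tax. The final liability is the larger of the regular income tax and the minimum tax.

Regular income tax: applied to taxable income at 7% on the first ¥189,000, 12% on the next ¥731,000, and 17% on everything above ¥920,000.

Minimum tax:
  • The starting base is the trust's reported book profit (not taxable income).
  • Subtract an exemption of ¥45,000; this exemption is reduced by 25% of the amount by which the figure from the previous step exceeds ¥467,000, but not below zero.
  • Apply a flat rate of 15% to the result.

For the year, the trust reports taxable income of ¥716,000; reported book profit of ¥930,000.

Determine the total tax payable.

Regular income tax:
  ¥189,000 × 7% = ¥13,230
  ¥527,000 × 12% = ¥63,240
  → ¥76,470

Minimum tax:
  Base (reported book profit): ¥930,000
  Exemption: 25% × (¥930,000 − ¥467,000) = ¥115,750 ≥ ¥45,000, so the exemption is fully phased out
  Base: ¥930,000 − ¥0 = ¥930,000
  ¥930,000 × 15% = ¥139,500

¥139,500 > ¥76,470, so the minimum tax is the binding amount.

¥139,500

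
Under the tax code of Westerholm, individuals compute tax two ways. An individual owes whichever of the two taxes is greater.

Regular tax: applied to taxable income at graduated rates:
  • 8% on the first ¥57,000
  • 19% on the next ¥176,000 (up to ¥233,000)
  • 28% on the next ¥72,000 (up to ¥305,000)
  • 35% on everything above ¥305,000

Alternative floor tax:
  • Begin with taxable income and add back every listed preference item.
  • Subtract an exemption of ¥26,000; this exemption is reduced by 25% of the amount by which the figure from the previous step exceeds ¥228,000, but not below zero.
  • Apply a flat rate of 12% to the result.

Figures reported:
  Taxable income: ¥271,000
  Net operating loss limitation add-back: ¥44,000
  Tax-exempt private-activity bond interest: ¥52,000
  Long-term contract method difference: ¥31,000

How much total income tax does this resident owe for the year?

¥48,640

Alternative floor tax:
  Adjusted income: ¥271,000 + ¥44,000 + ¥52,000 + ¥31,000 = ¥398,000
  Exemption: 25% × (¥398,000 − ¥228,000) = ¥42,500 ≥ ¥26,000, so the exemption is fully phased out
  Base: ¥398,000 − ¥0 = ¥398,000
  ¥398,000 × 12% = ¥47,760

Regular tax:
  ¥57,000 × 8% = ¥4,560
  ¥176,000 × 19% = ¥33,440
  ¥38,000 × 28% = ¥10,640
  → ¥48,640

¥48,640 > ¥47,760, so the regular tax governs.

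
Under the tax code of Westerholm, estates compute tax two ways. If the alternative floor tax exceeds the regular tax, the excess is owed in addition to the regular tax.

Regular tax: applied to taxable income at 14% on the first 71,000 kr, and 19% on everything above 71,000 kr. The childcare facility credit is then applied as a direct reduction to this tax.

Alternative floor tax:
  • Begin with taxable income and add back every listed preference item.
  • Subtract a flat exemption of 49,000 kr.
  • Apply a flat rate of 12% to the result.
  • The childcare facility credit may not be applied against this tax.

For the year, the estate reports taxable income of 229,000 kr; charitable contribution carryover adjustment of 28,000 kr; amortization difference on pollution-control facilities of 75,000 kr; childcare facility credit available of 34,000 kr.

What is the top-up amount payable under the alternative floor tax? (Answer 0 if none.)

Alternative floor tax:
  Adjusted income: 229,000 kr + 28,000 kr + 75,000 kr = 332,000 kr
  Less exemption 49,000 kr → base 283,000 kr
  283,000 kr × 12% = 33,960 kr

Regular tax:
  71,000 kr × 14% = 9,940 kr
  158,000 kr × 19% = 30,020 kr
  → 39,960 kr
  Less childcare facility credit 34,000 kr → 5,960 kr

Excess of alternative floor tax over regular tax: 33,960 kr − 5,960 kr = 28,000 kr.

28,000 kr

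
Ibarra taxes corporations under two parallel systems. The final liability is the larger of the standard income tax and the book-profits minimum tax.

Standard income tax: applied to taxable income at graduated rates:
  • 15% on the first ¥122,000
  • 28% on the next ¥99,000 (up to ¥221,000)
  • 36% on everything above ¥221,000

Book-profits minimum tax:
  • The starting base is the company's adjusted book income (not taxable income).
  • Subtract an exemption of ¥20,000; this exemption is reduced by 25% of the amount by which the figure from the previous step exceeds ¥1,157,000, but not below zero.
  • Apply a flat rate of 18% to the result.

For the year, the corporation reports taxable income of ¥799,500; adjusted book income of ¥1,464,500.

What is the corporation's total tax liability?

¥263,610

Book-profits minimum tax:
  Base (adjusted book income): ¥1,464,500
  Exemption: 25% × (¥1,464,500 − ¥1,157,000) = ¥76,875 ≥ ¥20,000, so the exemption is fully phased out
  Base: ¥1,464,500 − ¥0 = ¥1,464,500
  ¥1,464,500 × 18% = ¥263,610

Standard income tax:
  ¥122,000 × 15% = ¥18,300
  ¥99,000 × 28% = ¥27,720
  ¥578,500 × 36% = ¥208,260
  → ¥254,280

¥263,610 > ¥254,280, so the book-profits minimum tax is the binding amount.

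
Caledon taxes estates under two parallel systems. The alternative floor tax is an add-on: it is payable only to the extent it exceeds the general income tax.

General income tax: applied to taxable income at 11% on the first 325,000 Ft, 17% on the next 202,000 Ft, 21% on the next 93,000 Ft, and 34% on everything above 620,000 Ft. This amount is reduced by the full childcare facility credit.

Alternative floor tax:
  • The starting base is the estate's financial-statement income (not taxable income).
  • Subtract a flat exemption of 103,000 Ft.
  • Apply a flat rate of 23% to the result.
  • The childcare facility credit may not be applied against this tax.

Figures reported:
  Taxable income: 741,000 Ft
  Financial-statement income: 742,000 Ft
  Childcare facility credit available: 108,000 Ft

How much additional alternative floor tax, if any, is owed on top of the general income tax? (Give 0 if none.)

124,210 Ft

General income tax:
  325,000 Ft × 11% = 35,750 Ft
  202,000 Ft × 17% = 34,340 Ft
  93,000 Ft × 21% = 19,530 Ft
  121,000 Ft × 34% = 41,140 Ft
  → 130,760 Ft
  Less childcare facility credit 108,000 Ft → 22,760 Ft

Alternative floor tax:
  Base (financial-statement income): 742,000 Ft
  Less exemption 103,000 Ft → base 639,000 Ft
  639,000 Ft × 23% = 146,970 Ft

Excess of alternative floor tax over general income tax: 146,970 Ft − 22,760 Ft = 124,210 Ft.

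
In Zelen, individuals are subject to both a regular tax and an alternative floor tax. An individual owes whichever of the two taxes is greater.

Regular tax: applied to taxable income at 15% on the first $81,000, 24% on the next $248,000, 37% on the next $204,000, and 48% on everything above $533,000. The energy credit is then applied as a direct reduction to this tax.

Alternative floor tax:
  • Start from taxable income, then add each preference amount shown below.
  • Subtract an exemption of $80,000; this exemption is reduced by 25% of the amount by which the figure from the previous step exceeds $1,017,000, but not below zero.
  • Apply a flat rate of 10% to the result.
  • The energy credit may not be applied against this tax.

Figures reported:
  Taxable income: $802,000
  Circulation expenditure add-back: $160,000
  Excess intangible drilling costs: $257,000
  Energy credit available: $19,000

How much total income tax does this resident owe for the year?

Regular tax:
  $81,000 × 15% = $12,150
  $248,000 × 24% = $59,520
  $204,000 × 37% = $75,480
  $269,000 × 48% = $129,120
  → $276,270
  Less energy credit $19,000 → $257,270

Alternative floor tax:
  Adjusted income: $802,000 + $160,000 + $257,000 = $1,219,000
  Exemption: $80,000 − 25% × ($1,219,000 − $1,017,000) = $80,000 − $50,500 = $29,500
  Base: $1,219,000 − $29,500 = $1,189,500
  $1,189,500 × 10% = $118,950

$257,270 > $118,950, so the regular tax governs.

$257,270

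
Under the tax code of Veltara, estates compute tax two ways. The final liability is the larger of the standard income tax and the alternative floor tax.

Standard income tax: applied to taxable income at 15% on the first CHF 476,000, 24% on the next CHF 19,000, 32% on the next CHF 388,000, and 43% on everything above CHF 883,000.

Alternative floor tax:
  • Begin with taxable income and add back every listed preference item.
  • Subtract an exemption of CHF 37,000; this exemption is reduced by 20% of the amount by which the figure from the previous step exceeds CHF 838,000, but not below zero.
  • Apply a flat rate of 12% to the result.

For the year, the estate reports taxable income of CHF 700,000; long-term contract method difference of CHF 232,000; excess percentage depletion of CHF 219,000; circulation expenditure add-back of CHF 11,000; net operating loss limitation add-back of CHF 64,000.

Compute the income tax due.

CHF 147,120

Alternative floor tax:
  Adjusted income: CHF 700,000 + CHF 232,000 + CHF 219,000 + CHF 11,000 + CHF 64,000 = CHF 1,226,000
  Exemption: 20% × (CHF 1,226,000 − CHF 838,000) = CHF 77,600 ≥ CHF 37,000, so the exemption is fully phased out
  Base: CHF 1,226,000 − CHF 0 = CHF 1,226,000
  CHF 1,226,000 × 12% = CHF 147,120

Standard income tax:
  CHF 476,000 × 15% = CHF 71,400
  CHF 19,000 × 24% = CHF 4,560
  CHF 205,000 × 32% = CHF 65,600
  → CHF 141,560

CHF 147,120 > CHF 141,560, so the alternative floor tax is the binding amount.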